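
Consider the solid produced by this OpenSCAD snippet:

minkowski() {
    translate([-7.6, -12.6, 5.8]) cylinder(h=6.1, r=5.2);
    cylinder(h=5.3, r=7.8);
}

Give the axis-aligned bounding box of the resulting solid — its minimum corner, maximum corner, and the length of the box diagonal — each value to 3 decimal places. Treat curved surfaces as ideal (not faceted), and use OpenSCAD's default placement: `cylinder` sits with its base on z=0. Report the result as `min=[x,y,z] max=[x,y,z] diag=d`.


A = translate([-7.6, -12.6, 5.8]) cylinder(h=6.1, r=5.2) → bbox [-12.8,-17.8,5.8] .. [-2.4,-7.4,11.9]
B = cylinder(h=5.3, r=7.8) → bbox [-7.8,-7.8,0] .. [7.8,7.8,5.3]
lo = A.lo+B.lo = [-12.8-7.8, -17.8-7.8, 5.8+0] = [-20.600,-25.600,5.800]
hi = A.hi+B.hi = [-2.4+7.8, -7.4+7.8, 11.9+5.3] = [5.400,0.400,17.200]
diag = √(26²+26²+11.4²) = √1481.96 = 38.496

min=[-20.600,-25.600,5.800] max=[5.400,0.400,17.200] diag=38.496


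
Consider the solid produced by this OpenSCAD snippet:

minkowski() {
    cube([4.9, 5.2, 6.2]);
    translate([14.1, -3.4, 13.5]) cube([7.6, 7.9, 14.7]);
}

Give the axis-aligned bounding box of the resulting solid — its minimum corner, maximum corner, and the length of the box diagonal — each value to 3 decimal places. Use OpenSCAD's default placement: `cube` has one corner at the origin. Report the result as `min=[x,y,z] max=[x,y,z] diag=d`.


A = translate([14.1, -3.4, 13.5]) cube([7.6, 7.9, 14.7]) → bbox [14.1,-3.4,13.5] .. [21.7,4.5,28.2]
B = cube([4.9, 5.2, 6.2]) → bbox [0,0,0] .. [4.9,5.2,6.2]
lo = A.lo+B.lo = [14.1+0, -3.4+0, 13.5+0] = [14.100,-3.400,13.500]
hi = A.hi+B.hi = [21.7+4.9, 4.5+5.2, 28.2+6.2] = [26.600,9.700,34.400]
diag = √(12.5²+13.1²+20.9²) = √764.67 = 27.653

min=[14.100,-3.400,13.500] max=[26.600,9.700,34.400] diag=27.653


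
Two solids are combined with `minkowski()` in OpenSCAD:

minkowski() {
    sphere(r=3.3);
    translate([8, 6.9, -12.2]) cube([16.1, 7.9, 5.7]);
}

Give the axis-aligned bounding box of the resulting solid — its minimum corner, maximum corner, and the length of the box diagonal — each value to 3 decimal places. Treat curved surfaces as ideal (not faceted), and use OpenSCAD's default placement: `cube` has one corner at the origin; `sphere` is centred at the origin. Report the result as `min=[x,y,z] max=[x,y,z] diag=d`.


min=[4.700,3.600,-15.500] max=[27.400,18.100,-3.200] diag=29.611

A = translate([8, 6.9, -12.2]) cube([16.1, 7.9, 5.7]) → bbox [8,6.9,-12.2] .. [24.1,14.8,-6.5]
B = sphere(r=3.3) → bbox [-3.3,-3.3,-3.3] .. [3.3,3.3,3.3]
lo = A.lo+B.lo = [8-3.3, 6.9-3.3, -12.2-3.3] = [4.700,3.600,-15.500]
hi = A.hi+B.hi = [24.1+3.3, 14.8+3.3, -6.5+3.3] = [27.400,18.100,-3.200]
diag = √(22.7²+14.5²+12.3²) = √876.83 = 29.611


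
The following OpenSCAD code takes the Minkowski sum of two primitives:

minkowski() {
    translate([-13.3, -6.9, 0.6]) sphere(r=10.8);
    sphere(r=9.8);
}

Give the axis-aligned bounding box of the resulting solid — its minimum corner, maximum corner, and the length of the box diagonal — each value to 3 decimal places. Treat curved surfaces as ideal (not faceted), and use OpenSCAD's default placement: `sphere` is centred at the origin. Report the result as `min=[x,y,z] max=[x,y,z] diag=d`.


min=[-33.900,-27.500,-20.000] max=[7.300,13.700,21.200] diag=71.360

A = translate([-13.3, -6.9, 0.6]) sphere(r=10.8) → bbox [-24.1,-17.7,-10.2] .. [-2.5,3.9,11.4]
B = sphere(r=9.8) → bbox [-9.8,-9.8,-9.8] .. [9.8,9.8,9.8]
lo = A.lo+B.lo = [-24.1-9.8, -17.7-9.8, -10.2-9.8] = [-33.900,-27.500,-20.000]
hi = A.hi+B.hi = [-2.5+9.8, 3.9+9.8, 11.4+9.8] = [7.300,13.700,21.200]
diag = √(41.2²+41.2²+41.2²) = √5092.32 = 71.360


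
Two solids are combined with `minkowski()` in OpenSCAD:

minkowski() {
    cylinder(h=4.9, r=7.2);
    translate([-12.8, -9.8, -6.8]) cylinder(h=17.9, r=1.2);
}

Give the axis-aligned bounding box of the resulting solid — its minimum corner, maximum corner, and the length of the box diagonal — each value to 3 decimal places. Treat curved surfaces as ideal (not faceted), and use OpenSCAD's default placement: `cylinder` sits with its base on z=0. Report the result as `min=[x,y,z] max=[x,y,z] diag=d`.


min=[-21.200,-18.200,-6.800] max=[-4.400,-1.400,16.000] diag=32.929

A = translate([-12.8, -9.8, -6.8]) cylinder(h=17.9, r=1.2) → bbox [-14,-11,-6.8] .. [-11.6,-8.6,11.1]
B = cylinder(h=4.9, r=7.2) → bbox [-7.2,-7.2,0] .. [7.2,7.2,4.9]
lo = A.lo+B.lo = [-14-7.2, -11-7.2, -6.8+0] = [-21.200,-18.200,-6.800]
hi = A.hi+B.hi = [-11.6+7.2, -8.6+7.2, 11.1+4.9] = [-4.400,-1.400,16.000]
diag = √(16.8²+16.8²+22.8²) = √1084.32 = 32.929


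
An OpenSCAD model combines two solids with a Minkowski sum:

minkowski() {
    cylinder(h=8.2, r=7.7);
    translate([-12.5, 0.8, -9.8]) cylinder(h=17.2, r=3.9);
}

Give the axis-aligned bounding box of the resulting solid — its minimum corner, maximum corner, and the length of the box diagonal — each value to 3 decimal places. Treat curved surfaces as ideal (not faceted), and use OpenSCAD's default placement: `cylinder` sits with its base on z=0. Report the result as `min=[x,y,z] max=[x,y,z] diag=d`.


A = translate([-12.5, 0.8, -9.8]) cylinder(h=17.2, r=3.9) → bbox [-16.4,-3.1,-9.8] .. [-8.6,4.7,7.4]
B = cylinder(h=8.2, r=7.7) → bbox [-7.7,-7.7,0] .. [7.7,7.7,8.2]
lo = A.lo+B.lo = [-16.4-7.7, -3.1-7.7, -9.8+0] = [-24.100,-10.800,-9.800]
hi = A.hi+B.hi = [-8.6+7.7, 4.7+7.7, 7.4+8.2] = [-0.900,12.400,15.600]
diag = √(23.2²+23.2²+25.4²) = √1721.64 = 41.493

min=[-24.100,-10.800,-9.800] max=[-0.900,12.400,15.600] diag=41.493


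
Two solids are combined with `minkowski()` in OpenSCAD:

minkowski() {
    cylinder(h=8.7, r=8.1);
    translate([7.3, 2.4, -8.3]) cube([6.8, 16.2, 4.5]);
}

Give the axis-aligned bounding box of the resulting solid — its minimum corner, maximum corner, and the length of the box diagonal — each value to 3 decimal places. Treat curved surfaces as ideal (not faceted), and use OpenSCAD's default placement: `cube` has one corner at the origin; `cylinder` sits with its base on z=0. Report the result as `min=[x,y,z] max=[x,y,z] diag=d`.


A = translate([7.3, 2.4, -8.3]) cube([6.8, 16.2, 4.5]) → bbox [7.3,2.4,-8.3] .. [14.1,18.6,-3.8]
B = cylinder(h=8.7, r=8.1) → bbox [-8.1,-8.1,0] .. [8.1,8.1,8.7]
lo = A.lo+B.lo = [7.3-8.1, 2.4-8.1, -8.3+0] = [-0.800,-5.700,-8.300]
hi = A.hi+B.hi = [14.1+8.1, 18.6+8.1, -3.8+8.7] = [22.200,26.700,4.900]
diag = √(23²+32.4²+13.2²) = √1753 = 41.869

min=[-0.800,-5.700,-8.300] max=[22.200,26.700,4.900] diag=41.869


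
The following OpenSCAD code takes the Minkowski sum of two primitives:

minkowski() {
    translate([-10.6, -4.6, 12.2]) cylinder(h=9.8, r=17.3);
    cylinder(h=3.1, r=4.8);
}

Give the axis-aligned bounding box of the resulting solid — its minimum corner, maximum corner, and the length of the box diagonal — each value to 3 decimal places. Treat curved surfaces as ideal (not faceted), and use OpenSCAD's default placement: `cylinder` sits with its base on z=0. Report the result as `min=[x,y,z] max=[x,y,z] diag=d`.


A = translate([-10.6, -4.6, 12.2]) cylinder(h=9.8, r=17.3) → bbox [-27.9,-21.9,12.2] .. [6.7,12.7,22]
B = cylinder(h=3.1, r=4.8) → bbox [-4.8,-4.8,0] .. [4.8,4.8,3.1]
lo = A.lo+B.lo = [-27.9-4.8, -21.9-4.8, 12.2+0] = [-32.700,-26.700,12.200]
hi = A.hi+B.hi = [6.7+4.8, 12.7+4.8, 22+3.1] = [11.500,17.500,25.100]
diag = √(44.2²+44.2²+12.9²) = √4073.69 = 63.825

min=[-32.700,-26.700,12.200] max=[11.500,17.500,25.100] diag=63.825


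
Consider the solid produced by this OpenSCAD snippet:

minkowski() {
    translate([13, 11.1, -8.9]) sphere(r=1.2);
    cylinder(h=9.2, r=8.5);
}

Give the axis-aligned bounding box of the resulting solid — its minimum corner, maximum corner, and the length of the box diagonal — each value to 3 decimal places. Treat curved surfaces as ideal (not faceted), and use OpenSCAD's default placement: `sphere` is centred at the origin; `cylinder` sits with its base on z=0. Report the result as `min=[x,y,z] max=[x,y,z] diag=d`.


min=[3.300,1.400,-10.100] max=[22.700,20.800,1.500] diag=29.787

A = translate([13, 11.1, -8.9]) sphere(r=1.2) → bbox [11.8,9.9,-10.1] .. [14.2,12.3,-7.7]
B = cylinder(h=9.2, r=8.5) → bbox [-8.5,-8.5,0] .. [8.5,8.5,9.2]
lo = A.lo+B.lo = [11.8-8.5, 9.9-8.5, -10.1+0] = [3.300,1.400,-10.100]
hi = A.hi+B.hi = [14.2+8.5, 12.3+8.5, -7.7+9.2] = [22.700,20.800,1.500]
diag = √(19.4²+19.4²+11.6²) = √887.28 = 29.787


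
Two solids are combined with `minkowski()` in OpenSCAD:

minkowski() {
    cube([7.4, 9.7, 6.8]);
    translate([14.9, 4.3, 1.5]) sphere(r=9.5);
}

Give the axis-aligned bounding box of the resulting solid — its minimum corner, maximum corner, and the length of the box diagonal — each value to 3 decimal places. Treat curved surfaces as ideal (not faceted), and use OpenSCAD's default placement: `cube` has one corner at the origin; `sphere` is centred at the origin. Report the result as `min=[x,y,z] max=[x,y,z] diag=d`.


A = translate([14.9, 4.3, 1.5]) sphere(r=9.5) → bbox [5.4,-5.2,-8] .. [24.4,13.8,11]
B = cube([7.4, 9.7, 6.8]) → bbox [0,0,0] .. [7.4,9.7,6.8]
lo = A.lo+B.lo = [5.4+0, -5.2+0, -8+0] = [5.400,-5.200,-8.000]
hi = A.hi+B.hi = [24.4+7.4, 13.8+9.7, 11+6.8] = [31.800,23.500,17.800]
diag = √(26.4²+28.7²+25.8²) = √2186.29 = 46.758

min=[5.400,-5.200,-8.000] max=[31.800,23.500,17.800] diag=46.758


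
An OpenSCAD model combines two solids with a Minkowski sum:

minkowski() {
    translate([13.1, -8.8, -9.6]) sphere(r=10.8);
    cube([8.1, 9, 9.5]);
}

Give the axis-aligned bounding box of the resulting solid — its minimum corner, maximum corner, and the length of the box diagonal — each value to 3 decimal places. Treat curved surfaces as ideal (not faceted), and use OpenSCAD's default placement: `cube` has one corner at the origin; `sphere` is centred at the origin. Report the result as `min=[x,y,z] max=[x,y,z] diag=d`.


min=[2.300,-19.600,-20.400] max=[32.000,11.000,10.700] diag=52.779

A = translate([13.1, -8.8, -9.6]) sphere(r=10.8) → bbox [2.3,-19.6,-20.4] .. [23.9,2,1.2]
B = cube([8.1, 9, 9.5]) → bbox [0,0,0] .. [8.1,9,9.5]
lo = A.lo+B.lo = [2.3+0, -19.6+0, -20.4+0] = [2.300,-19.600,-20.400]
hi = A.hi+B.hi = [23.9+8.1, 2+9, 1.2+9.5] = [32.000,11.000,10.700]
diag = √(29.7²+30.6²+31.1²) = √2785.66 = 52.779


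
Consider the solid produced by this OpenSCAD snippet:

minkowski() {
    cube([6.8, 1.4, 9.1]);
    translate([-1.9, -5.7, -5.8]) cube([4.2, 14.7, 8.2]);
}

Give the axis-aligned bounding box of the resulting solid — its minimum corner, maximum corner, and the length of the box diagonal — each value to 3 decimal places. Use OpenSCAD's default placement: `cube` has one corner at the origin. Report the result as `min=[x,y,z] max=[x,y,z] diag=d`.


min=[-1.900,-5.700,-5.800] max=[9.100,10.400,11.500] diag=26.067

A = translate([-1.9, -5.7, -5.8]) cube([4.2, 14.7, 8.2]) → bbox [-1.9,-5.7,-5.8] .. [2.3,9,2.4]
B = cube([6.8, 1.4, 9.1]) → bbox [0,0,0] .. [6.8,1.4,9.1]
lo = A.lo+B.lo = [-1.9+0, -5.7+0, -5.8+0] = [-1.900,-5.700,-5.800]
hi = A.hi+B.hi = [2.3+6.8, 9+1.4, 2.4+9.1] = [9.100,10.400,11.500]
diag = √(11²+16.1²+17.3²) = √679.5 = 26.067


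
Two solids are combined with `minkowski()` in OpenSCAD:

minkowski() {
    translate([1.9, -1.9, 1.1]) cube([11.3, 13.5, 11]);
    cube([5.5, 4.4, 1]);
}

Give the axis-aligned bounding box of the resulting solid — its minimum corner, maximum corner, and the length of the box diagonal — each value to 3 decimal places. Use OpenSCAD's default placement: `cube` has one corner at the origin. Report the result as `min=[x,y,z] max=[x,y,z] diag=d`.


A = translate([1.9, -1.9, 1.1]) cube([11.3, 13.5, 11]) → bbox [1.9,-1.9,1.1] .. [13.2,11.6,12.1]
B = cube([5.5, 4.4, 1]) → bbox [0,0,0] .. [5.5,4.4,1]
lo = A.lo+B.lo = [1.9+0, -1.9+0, 1.1+0] = [1.900,-1.900,1.100]
hi = A.hi+B.hi = [13.2+5.5, 11.6+4.4, 12.1+1] = [18.700,16.000,13.100]
diag = √(16.8²+17.9²+12²) = √746.65 = 27.325

min=[1.900,-1.900,1.100] max=[18.700,16.000,13.100] diag=27.325


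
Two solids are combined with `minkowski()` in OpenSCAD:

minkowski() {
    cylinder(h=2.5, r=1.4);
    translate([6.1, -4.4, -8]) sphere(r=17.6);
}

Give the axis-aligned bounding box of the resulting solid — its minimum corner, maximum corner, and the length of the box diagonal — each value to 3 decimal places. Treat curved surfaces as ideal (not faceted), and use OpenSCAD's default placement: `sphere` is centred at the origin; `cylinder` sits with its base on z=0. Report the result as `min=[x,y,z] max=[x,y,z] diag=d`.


min=[-12.900,-23.400,-25.600] max=[25.100,14.600,12.100] diag=65.645

A = translate([6.1, -4.4, -8]) sphere(r=17.6) → bbox [-11.5,-22,-25.6] .. [23.7,13.2,9.6]
B = cylinder(h=2.5, r=1.4) → bbox [-1.4,-1.4,0] .. [1.4,1.4,2.5]
lo = A.lo+B.lo = [-11.5-1.4, -22-1.4, -25.6+0] = [-12.900,-23.400,-25.600]
hi = A.hi+B.hi = [23.7+1.4, 13.2+1.4, 9.6+2.5] = [25.100,14.600,12.100]
diag = √(38²+38²+37.7²) = √4309.29 = 65.645


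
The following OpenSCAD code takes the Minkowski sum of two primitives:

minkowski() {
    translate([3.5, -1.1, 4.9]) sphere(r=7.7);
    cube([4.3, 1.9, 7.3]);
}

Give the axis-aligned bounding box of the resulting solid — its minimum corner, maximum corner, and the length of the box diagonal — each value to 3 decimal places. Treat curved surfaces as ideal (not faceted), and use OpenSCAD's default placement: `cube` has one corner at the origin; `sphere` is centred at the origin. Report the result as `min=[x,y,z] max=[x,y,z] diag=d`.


A = translate([3.5, -1.1, 4.9]) sphere(r=7.7) → bbox [-4.2,-8.8,-2.8] .. [11.2,6.6,12.6]
B = cube([4.3, 1.9, 7.3]) → bbox [0,0,0] .. [4.3,1.9,7.3]
lo = A.lo+B.lo = [-4.2+0, -8.8+0, -2.8+0] = [-4.200,-8.800,-2.800]
hi = A.hi+B.hi = [11.2+4.3, 6.6+1.9, 12.6+7.3] = [15.500,8.500,19.900]
diag = √(19.7²+17.3²+22.7²) = √1202.67 = 34.680

min=[-4.200,-8.800,-2.800] max=[15.500,8.500,19.900] diag=34.680


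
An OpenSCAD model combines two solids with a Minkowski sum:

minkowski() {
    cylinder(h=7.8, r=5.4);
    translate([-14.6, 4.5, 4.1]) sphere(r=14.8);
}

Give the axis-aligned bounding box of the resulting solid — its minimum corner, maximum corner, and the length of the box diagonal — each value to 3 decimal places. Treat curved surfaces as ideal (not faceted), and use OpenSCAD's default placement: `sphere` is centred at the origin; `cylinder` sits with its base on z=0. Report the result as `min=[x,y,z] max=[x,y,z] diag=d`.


min=[-34.800,-15.700,-10.700] max=[5.600,24.700,26.700] diag=68.287

A = translate([-14.6, 4.5, 4.1]) sphere(r=14.8) → bbox [-29.4,-10.3,-10.7] .. [0.2,19.3,18.9]
B = cylinder(h=7.8, r=5.4) → bbox [-5.4,-5.4,0] .. [5.4,5.4,7.8]
lo = A.lo+B.lo = [-29.4-5.4, -10.3-5.4, -10.7+0] = [-34.800,-15.700,-10.700]
hi = A.hi+B.hi = [0.2+5.4, 19.3+5.4, 18.9+7.8] = [5.600,24.700,26.700]
diag = √(40.4²+40.4²+37.4²) = √4663.08 = 68.287


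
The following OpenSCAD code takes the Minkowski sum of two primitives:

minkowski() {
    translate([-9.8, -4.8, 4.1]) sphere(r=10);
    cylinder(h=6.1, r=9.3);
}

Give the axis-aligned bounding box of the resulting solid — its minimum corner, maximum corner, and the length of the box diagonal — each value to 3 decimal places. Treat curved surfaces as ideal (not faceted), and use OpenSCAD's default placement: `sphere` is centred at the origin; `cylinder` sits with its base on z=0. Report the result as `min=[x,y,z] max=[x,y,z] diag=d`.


A = translate([-9.8, -4.8, 4.1]) sphere(r=10) → bbox [-19.8,-14.8,-5.9] .. [0.2,5.2,14.1]
B = cylinder(h=6.1, r=9.3) → bbox [-9.3,-9.3,0] .. [9.3,9.3,6.1]
lo = A.lo+B.lo = [-19.8-9.3, -14.8-9.3, -5.9+0] = [-29.100,-24.100,-5.900]
hi = A.hi+B.hi = [0.2+9.3, 5.2+9.3, 14.1+6.1] = [9.500,14.500,20.200]
diag = √(38.6²+38.6²+26.1²) = √3661.13 = 60.507

min=[-29.100,-24.100,-5.900] max=[9.500,14.500,20.200] diag=60.507


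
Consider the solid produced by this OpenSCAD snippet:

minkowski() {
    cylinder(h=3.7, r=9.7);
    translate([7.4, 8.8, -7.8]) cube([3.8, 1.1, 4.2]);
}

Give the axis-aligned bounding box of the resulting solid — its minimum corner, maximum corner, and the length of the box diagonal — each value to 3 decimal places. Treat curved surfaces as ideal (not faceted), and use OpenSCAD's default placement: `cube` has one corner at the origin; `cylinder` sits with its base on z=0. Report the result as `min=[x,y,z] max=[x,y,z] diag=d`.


min=[-2.300,-0.900,-7.800] max=[20.900,19.600,0.100] diag=31.952

A = translate([7.4, 8.8, -7.8]) cube([3.8, 1.1, 4.2]) → bbox [7.4,8.8,-7.8] .. [11.2,9.9,-3.6]
B = cylinder(h=3.7, r=9.7) → bbox [-9.7,-9.7,0] .. [9.7,9.7,3.7]
lo = A.lo+B.lo = [7.4-9.7, 8.8-9.7, -7.8+0] = [-2.300,-0.900,-7.800]
hi = A.hi+B.hi = [11.2+9.7, 9.9+9.7, -3.6+3.7] = [20.900,19.600,0.100]
diag = √(23.2²+20.5²+7.9²) = √1020.9 = 31.952


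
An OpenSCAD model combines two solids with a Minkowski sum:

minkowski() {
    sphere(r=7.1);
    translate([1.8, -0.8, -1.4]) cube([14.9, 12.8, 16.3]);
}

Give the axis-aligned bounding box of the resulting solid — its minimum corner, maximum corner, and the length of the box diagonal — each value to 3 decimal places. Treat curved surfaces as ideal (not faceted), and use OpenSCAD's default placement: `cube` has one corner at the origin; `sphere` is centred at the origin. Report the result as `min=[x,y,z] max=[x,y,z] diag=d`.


A = translate([1.8, -0.8, -1.4]) cube([14.9, 12.8, 16.3]) → bbox [1.8,-0.8,-1.4] .. [16.7,12,14.9]
B = sphere(r=7.1) → bbox [-7.1,-7.1,-7.1] .. [7.1,7.1,7.1]
lo = A.lo+B.lo = [1.8-7.1, -0.8-7.1, -1.4-7.1] = [-5.300,-7.900,-8.500]
hi = A.hi+B.hi = [16.7+7.1, 12+7.1, 14.9+7.1] = [23.800,19.100,22.000]
diag = √(29.1²+27²+30.5²) = √2506.06 = 50.061

min=[-5.300,-7.900,-8.500] max=[23.800,19.100,22.000] diag=50.061


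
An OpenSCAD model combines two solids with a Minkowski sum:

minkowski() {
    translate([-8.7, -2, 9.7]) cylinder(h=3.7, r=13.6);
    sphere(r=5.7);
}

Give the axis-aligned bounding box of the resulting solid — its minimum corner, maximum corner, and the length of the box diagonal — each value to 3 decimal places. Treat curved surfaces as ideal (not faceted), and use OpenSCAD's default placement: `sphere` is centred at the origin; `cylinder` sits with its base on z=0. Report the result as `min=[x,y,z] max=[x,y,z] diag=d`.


min=[-28.000,-21.300,4.000] max=[10.600,17.300,19.100] diag=56.639

A = translate([-8.7, -2, 9.7]) cylinder(h=3.7, r=13.6) → bbox [-22.3,-15.6,9.7] .. [4.9,11.6,13.4]
B = sphere(r=5.7) → bbox [-5.7,-5.7,-5.7] .. [5.7,5.7,5.7]
lo = A.lo+B.lo = [-22.3-5.7, -15.6-5.7, 9.7-5.7] = [-28.000,-21.300,4.000]
hi = A.hi+B.hi = [4.9+5.7, 11.6+5.7, 13.4+5.7] = [10.600,17.300,19.100]
diag = √(38.6²+38.6²+15.1²) = √3207.93 = 56.639


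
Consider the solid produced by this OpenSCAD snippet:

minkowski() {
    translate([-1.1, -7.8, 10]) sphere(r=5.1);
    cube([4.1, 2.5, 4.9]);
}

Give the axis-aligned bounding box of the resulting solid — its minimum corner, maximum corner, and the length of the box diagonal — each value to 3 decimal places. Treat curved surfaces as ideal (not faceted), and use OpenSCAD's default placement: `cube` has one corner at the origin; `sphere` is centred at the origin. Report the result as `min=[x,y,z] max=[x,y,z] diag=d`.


A = translate([-1.1, -7.8, 10]) sphere(r=5.1) → bbox [-6.2,-12.9,4.9] .. [4,-2.7,15.1]
B = cube([4.1, 2.5, 4.9]) → bbox [0,0,0] .. [4.1,2.5,4.9]
lo = A.lo+B.lo = [-6.2+0, -12.9+0, 4.9+0] = [-6.200,-12.900,4.900]
hi = A.hi+B.hi = [4+4.1, -2.7+2.5, 15.1+4.9] = [8.100,-0.200,20.000]
diag = √(14.3²+12.7²+15.1²) = √593.79 = 24.368

min=[-6.200,-12.900,4.900] max=[8.100,-0.200,20.000] diag=24.368


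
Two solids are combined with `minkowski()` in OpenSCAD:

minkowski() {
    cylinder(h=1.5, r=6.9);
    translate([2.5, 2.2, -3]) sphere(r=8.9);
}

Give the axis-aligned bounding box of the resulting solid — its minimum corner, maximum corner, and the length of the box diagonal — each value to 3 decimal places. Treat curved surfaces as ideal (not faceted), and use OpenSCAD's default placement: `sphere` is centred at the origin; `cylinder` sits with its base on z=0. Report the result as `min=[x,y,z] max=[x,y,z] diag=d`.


min=[-13.300,-13.600,-11.900] max=[18.300,18.000,7.400] diag=48.679

A = translate([2.5, 2.2, -3]) sphere(r=8.9) → bbox [-6.4,-6.7,-11.9] .. [11.4,11.1,5.9]
B = cylinder(h=1.5, r=6.9) → bbox [-6.9,-6.9,0] .. [6.9,6.9,1.5]
lo = A.lo+B.lo = [-6.4-6.9, -6.7-6.9, -11.9+0] = [-13.300,-13.600,-11.900]
hi = A.hi+B.hi = [11.4+6.9, 11.1+6.9, 5.9+1.5] = [18.300,18.000,7.400]
diag = √(31.6²+31.6²+19.3²) = √2369.61 = 48.679


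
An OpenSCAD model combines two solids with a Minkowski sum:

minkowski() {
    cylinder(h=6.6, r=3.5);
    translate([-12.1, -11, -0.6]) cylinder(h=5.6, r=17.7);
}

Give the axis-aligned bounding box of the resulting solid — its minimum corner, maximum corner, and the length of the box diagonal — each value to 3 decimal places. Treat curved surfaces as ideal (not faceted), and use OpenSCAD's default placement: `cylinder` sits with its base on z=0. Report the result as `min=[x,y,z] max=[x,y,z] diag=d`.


A = translate([-12.1, -11, -0.6]) cylinder(h=5.6, r=17.7) → bbox [-29.8,-28.7,-0.6] .. [5.6,6.7,5]
B = cylinder(h=6.6, r=3.5) → bbox [-3.5,-3.5,0] .. [3.5,3.5,6.6]
lo = A.lo+B.lo = [-29.8-3.5, -28.7-3.5, -0.6+0] = [-33.300,-32.200,-0.600]
hi = A.hi+B.hi = [5.6+3.5, 6.7+3.5, 5+6.6] = [9.100,10.200,11.600]
diag = √(42.4²+42.4²+12.2²) = √3744.36 = 61.191

min=[-33.300,-32.200,-0.600] max=[9.100,10.200,11.600] diag=61.191


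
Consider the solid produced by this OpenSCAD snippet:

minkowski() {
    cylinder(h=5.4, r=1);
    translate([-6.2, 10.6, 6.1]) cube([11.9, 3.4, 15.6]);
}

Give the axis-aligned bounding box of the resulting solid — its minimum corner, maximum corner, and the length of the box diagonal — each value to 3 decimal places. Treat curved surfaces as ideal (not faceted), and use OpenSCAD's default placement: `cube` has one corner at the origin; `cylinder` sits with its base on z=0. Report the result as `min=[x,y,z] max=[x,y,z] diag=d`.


A = translate([-6.2, 10.6, 6.1]) cube([11.9, 3.4, 15.6]) → bbox [-6.2,10.6,6.1] .. [5.7,14,21.7]
B = cylinder(h=5.4, r=1) → bbox [-1,-1,0] .. [1,1,5.4]
lo = A.lo+B.lo = [-6.2-1, 10.6-1, 6.1+0] = [-7.200,9.600,6.100]
hi = A.hi+B.hi = [5.7+1, 14+1, 21.7+5.4] = [6.700,15.000,27.100]
diag = √(13.9²+5.4²+21²) = √663.37 = 25.756

min=[-7.200,9.600,6.100] max=[6.700,15.000,27.100] diag=25.756


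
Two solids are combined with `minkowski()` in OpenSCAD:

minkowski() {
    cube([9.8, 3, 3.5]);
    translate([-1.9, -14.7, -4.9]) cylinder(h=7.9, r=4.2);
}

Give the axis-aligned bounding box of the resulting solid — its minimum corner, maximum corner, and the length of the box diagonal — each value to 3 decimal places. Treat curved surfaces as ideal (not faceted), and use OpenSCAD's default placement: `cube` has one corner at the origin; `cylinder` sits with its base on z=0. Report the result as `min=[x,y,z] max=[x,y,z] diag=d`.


min=[-6.100,-18.900,-4.900] max=[12.100,-7.500,6.500] diag=24.314

A = translate([-1.9, -14.7, -4.9]) cylinder(h=7.9, r=4.2) → bbox [-6.1,-18.9,-4.9] .. [2.3,-10.5,3]
B = cube([9.8, 3, 3.5]) → bbox [0,0,0] .. [9.8,3,3.5]
lo = A.lo+B.lo = [-6.1+0, -18.9+0, -4.9+0] = [-6.100,-18.900,-4.900]
hi = A.hi+B.hi = [2.3+9.8, -10.5+3, 3+3.5] = [12.100,-7.500,6.500]
diag = √(18.2²+11.4²+11.4²) = √591.16 = 24.314


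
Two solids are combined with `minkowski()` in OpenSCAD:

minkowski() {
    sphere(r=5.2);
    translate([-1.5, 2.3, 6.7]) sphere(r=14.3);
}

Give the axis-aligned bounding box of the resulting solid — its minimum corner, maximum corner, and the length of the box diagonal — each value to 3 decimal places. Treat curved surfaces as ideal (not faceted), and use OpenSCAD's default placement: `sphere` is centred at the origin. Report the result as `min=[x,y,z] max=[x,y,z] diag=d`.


A = translate([-1.5, 2.3, 6.7]) sphere(r=14.3) → bbox [-15.8,-12,-7.6] .. [12.8,16.6,21]
B = sphere(r=5.2) → bbox [-5.2,-5.2,-5.2] .. [5.2,5.2,5.2]
lo = A.lo+B.lo = [-15.8-5.2, -12-5.2, -7.6-5.2] = [-21.000,-17.200,-12.800]
hi = A.hi+B.hi = [12.8+5.2, 16.6+5.2, 21+5.2] = [18.000,21.800,26.200]
diag = √(39²+39²+39²) = √4563 = 67.550

min=[-21.000,-17.200,-12.800] max=[18.000,21.800,26.200] diag=67.550


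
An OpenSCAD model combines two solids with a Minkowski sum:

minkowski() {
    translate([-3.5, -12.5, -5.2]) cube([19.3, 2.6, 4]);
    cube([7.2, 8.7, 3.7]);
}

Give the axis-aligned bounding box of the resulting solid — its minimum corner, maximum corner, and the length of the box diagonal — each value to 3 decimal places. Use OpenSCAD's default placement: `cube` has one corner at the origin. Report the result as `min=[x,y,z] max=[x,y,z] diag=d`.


A = translate([-3.5, -12.5, -5.2]) cube([19.3, 2.6, 4]) → bbox [-3.5,-12.5,-5.2] .. [15.8,-9.9,-1.2]
B = cube([7.2, 8.7, 3.7]) → bbox [0,0,0] .. [7.2,8.7,3.7]
lo = A.lo+B.lo = [-3.5+0, -12.5+0, -5.2+0] = [-3.500,-12.500,-5.200]
hi = A.hi+B.hi = [15.8+7.2, -9.9+8.7, -1.2+3.7] = [23.000,-1.200,2.500]
diag = √(26.5²+11.3²+7.7²) = √889.23 = 29.820

min=[-3.500,-12.500,-5.200] max=[23.000,-1.200,2.500] diag=29.820


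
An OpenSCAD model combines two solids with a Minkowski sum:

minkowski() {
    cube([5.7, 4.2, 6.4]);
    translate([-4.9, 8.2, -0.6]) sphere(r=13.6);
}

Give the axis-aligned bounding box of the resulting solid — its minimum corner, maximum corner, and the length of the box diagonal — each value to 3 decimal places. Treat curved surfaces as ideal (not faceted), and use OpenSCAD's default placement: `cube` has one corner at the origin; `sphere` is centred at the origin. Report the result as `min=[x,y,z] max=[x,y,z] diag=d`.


A = translate([-4.9, 8.2, -0.6]) sphere(r=13.6) → bbox [-18.5,-5.4,-14.2] .. [8.7,21.8,13]
B = cube([5.7, 4.2, 6.4]) → bbox [0,0,0] .. [5.7,4.2,6.4]
lo = A.lo+B.lo = [-18.5+0, -5.4+0, -14.2+0] = [-18.500,-5.400,-14.200]
hi = A.hi+B.hi = [8.7+5.7, 21.8+4.2, 13+6.4] = [14.400,26.000,19.400]
diag = √(32.9²+31.4²+33.6²) = √3197.33 = 56.545

min=[-18.500,-5.400,-14.200] max=[14.400,26.000,19.400] diag=56.545


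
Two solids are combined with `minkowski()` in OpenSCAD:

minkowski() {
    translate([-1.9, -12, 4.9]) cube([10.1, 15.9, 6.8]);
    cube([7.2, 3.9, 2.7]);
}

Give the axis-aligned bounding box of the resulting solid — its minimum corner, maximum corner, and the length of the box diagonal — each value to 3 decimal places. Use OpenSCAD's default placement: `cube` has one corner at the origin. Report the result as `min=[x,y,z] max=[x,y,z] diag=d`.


min=[-1.900,-12.000,4.900] max=[15.400,7.800,14.400] diag=27.957

A = translate([-1.9, -12, 4.9]) cube([10.1, 15.9, 6.8]) → bbox [-1.9,-12,4.9] .. [8.2,3.9,11.7]
B = cube([7.2, 3.9, 2.7]) → bbox [0,0,0] .. [7.2,3.9,2.7]
lo = A.lo+B.lo = [-1.9+0, -12+0, 4.9+0] = [-1.900,-12.000,4.900]
hi = A.hi+B.hi = [8.2+7.2, 3.9+3.9, 11.7+2.7] = [15.400,7.800,14.400]
diag = √(17.3²+19.8²+9.5²) = √781.58 = 27.957


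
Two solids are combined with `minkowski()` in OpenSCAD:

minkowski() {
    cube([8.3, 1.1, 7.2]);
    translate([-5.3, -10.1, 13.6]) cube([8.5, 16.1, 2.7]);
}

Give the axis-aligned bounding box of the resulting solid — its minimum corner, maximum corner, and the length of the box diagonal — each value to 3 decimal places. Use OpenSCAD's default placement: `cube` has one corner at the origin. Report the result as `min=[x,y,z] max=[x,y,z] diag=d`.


min=[-5.300,-10.100,13.600] max=[11.500,7.100,23.500] diag=26.002

A = translate([-5.3, -10.1, 13.6]) cube([8.5, 16.1, 2.7]) → bbox [-5.3,-10.1,13.6] .. [3.2,6,16.3]
B = cube([8.3, 1.1, 7.2]) → bbox [0,0,0] .. [8.3,1.1,7.2]
lo = A.lo+B.lo = [-5.3+0, -10.1+0, 13.6+0] = [-5.300,-10.100,13.600]
hi = A.hi+B.hi = [3.2+8.3, 6+1.1, 16.3+7.2] = [11.500,7.100,23.500]
diag = √(16.8²+17.2²+9.9²) = √676.09 = 26.002


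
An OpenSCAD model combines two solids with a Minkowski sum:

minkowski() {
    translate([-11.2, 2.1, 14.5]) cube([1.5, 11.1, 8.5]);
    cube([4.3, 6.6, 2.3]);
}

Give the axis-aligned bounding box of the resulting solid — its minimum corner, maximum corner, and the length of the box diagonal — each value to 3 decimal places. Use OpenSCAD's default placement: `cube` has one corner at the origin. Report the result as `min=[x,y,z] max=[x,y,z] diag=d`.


A = translate([-11.2, 2.1, 14.5]) cube([1.5, 11.1, 8.5]) → bbox [-11.2,2.1,14.5] .. [-9.7,13.2,23]
B = cube([4.3, 6.6, 2.3]) → bbox [0,0,0] .. [4.3,6.6,2.3]
lo = A.lo+B.lo = [-11.2+0, 2.1+0, 14.5+0] = [-11.200,2.100,14.500]
hi = A.hi+B.hi = [-9.7+4.3, 13.2+6.6, 23+2.3] = [-5.400,19.800,25.300]
diag = √(5.8²+17.7²+10.8²) = √463.57 = 21.531

min=[-11.200,2.100,14.500] max=[-5.400,19.800,25.300] diag=21.531


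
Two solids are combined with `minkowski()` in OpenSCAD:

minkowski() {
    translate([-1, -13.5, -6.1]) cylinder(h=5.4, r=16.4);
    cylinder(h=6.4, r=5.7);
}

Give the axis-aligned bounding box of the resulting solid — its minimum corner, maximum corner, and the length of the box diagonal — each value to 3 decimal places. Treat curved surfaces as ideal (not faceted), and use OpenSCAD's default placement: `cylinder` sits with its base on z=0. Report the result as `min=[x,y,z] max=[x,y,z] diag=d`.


A = translate([-1, -13.5, -6.1]) cylinder(h=5.4, r=16.4) → bbox [-17.4,-29.9,-6.1] .. [15.4,2.9,-0.7]
B = cylinder(h=6.4, r=5.7) → bbox [-5.7,-5.7,0] .. [5.7,5.7,6.4]
lo = A.lo+B.lo = [-17.4-5.7, -29.9-5.7, -6.1+0] = [-23.100,-35.600,-6.100]
hi = A.hi+B.hi = [15.4+5.7, 2.9+5.7, -0.7+6.4] = [21.100,8.600,5.700]
diag = √(44.2²+44.2²+11.8²) = √4046.52 = 63.612

min=[-23.100,-35.600,-6.100] max=[21.100,8.600,5.700] diag=63.612


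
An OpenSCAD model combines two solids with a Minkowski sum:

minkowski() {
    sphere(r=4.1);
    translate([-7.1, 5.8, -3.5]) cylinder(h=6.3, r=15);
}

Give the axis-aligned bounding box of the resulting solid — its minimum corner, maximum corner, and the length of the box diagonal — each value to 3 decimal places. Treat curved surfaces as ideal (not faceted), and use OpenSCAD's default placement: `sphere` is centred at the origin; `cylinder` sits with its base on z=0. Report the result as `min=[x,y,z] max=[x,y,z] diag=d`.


A = translate([-7.1, 5.8, -3.5]) cylinder(h=6.3, r=15) → bbox [-22.1,-9.2,-3.5] .. [7.9,20.8,2.8]
B = sphere(r=4.1) → bbox [-4.1,-4.1,-4.1] .. [4.1,4.1,4.1]
lo = A.lo+B.lo = [-22.1-4.1, -9.2-4.1, -3.5-4.1] = [-26.200,-13.300,-7.600]
hi = A.hi+B.hi = [7.9+4.1, 20.8+4.1, 2.8+4.1] = [12.000,24.900,6.900]
diag = √(38.2²+38.2²+14.5²) = √3128.73 = 55.935

min=[-26.200,-13.300,-7.600] max=[12.000,24.900,6.900] diag=55.935


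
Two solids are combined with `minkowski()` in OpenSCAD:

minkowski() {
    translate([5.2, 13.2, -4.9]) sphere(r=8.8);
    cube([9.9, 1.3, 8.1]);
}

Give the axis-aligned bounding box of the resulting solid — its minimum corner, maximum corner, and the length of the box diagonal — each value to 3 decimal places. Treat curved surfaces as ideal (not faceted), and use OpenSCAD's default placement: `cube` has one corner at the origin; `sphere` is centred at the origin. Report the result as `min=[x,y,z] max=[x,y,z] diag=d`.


A = translate([5.2, 13.2, -4.9]) sphere(r=8.8) → bbox [-3.6,4.4,-13.7] .. [14,22,3.9]
B = cube([9.9, 1.3, 8.1]) → bbox [0,0,0] .. [9.9,1.3,8.1]
lo = A.lo+B.lo = [-3.6+0, 4.4+0, -13.7+0] = [-3.600,4.400,-13.700]
hi = A.hi+B.hi = [14+9.9, 22+1.3, 3.9+8.1] = [23.900,23.300,12.000]
diag = √(27.5²+18.9²+25.7²) = √1773.95 = 42.118

min=[-3.600,4.400,-13.700] max=[23.900,23.300,12.000] diag=42.118


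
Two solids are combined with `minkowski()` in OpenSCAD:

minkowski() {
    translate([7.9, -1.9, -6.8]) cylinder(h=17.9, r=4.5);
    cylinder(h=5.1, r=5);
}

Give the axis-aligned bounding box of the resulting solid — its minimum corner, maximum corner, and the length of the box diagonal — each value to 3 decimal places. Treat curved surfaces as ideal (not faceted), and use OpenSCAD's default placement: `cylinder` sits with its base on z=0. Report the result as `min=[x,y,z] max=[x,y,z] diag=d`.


min=[-1.600,-11.400,-6.800] max=[17.400,7.600,16.200] diag=35.369

A = translate([7.9, -1.9, -6.8]) cylinder(h=17.9, r=4.5) → bbox [3.4,-6.4,-6.8] .. [12.4,2.6,11.1]
B = cylinder(h=5.1, r=5) → bbox [-5,-5,0] .. [5,5,5.1]
lo = A.lo+B.lo = [3.4-5, -6.4-5, -6.8+0] = [-1.600,-11.400,-6.800]
hi = A.hi+B.hi = [12.4+5, 2.6+5, 11.1+5.1] = [17.400,7.600,16.200]
diag = √(19²+19²+23²) = √1251 = 35.369


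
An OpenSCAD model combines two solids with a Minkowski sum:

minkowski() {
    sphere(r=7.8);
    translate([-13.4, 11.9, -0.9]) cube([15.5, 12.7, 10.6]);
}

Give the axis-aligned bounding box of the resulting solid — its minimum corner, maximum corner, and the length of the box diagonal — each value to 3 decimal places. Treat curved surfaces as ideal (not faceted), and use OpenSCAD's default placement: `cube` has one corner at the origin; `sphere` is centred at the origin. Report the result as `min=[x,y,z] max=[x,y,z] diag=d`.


A = translate([-13.4, 11.9, -0.9]) cube([15.5, 12.7, 10.6]) → bbox [-13.4,11.9,-0.9] .. [2.1,24.6,9.7]
B = sphere(r=7.8) → bbox [-7.8,-7.8,-7.8] .. [7.8,7.8,7.8]
lo = A.lo+B.lo = [-13.4-7.8, 11.9-7.8, -0.9-7.8] = [-21.200,4.100,-8.700]
hi = A.hi+B.hi = [2.1+7.8, 24.6+7.8, 9.7+7.8] = [9.900,32.400,17.500]
diag = √(31.1²+28.3²+26.2²) = √2454.54 = 49.543

min=[-21.200,4.100,-8.700] max=[9.900,32.400,17.500] diag=49.543


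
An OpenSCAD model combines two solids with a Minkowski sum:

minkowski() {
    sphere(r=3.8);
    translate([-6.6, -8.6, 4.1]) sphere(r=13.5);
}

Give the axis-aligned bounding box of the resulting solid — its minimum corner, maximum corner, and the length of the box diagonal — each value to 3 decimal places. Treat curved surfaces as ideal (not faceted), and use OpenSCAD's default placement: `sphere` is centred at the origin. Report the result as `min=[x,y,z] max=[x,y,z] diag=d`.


A = translate([-6.6, -8.6, 4.1]) sphere(r=13.5) → bbox [-20.1,-22.1,-9.4] .. [6.9,4.9,17.6]
B = sphere(r=3.8) → bbox [-3.8,-3.8,-3.8] .. [3.8,3.8,3.8]
lo = A.lo+B.lo = [-20.1-3.8, -22.1-3.8, -9.4-3.8] = [-23.900,-25.900,-13.200]
hi = A.hi+B.hi = [6.9+3.8, 4.9+3.8, 17.6+3.8] = [10.700,8.700,21.400]
diag = √(34.6²+34.6²+34.6²) = √3591.48 = 59.929

min=[-23.900,-25.900,-13.200] max=[10.700,8.700,21.400] diag=59.929


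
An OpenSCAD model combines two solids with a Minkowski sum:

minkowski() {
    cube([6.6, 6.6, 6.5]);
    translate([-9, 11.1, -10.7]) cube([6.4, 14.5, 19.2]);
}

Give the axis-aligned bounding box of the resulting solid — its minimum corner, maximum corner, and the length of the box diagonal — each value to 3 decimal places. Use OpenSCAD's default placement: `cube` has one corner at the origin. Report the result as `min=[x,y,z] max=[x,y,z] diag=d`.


min=[-9.000,11.100,-10.700] max=[4.000,32.200,15.000] diag=35.703

A = translate([-9, 11.1, -10.7]) cube([6.4, 14.5, 19.2]) → bbox [-9,11.1,-10.7] .. [-2.6,25.6,8.5]
B = cube([6.6, 6.6, 6.5]) → bbox [0,0,0] .. [6.6,6.6,6.5]
lo = A.lo+B.lo = [-9+0, 11.1+0, -10.7+0] = [-9.000,11.100,-10.700]
hi = A.hi+B.hi = [-2.6+6.6, 25.6+6.6, 8.5+6.5] = [4.000,32.200,15.000]
diag = √(13²+21.1²+25.7²) = √1274.7 = 35.703


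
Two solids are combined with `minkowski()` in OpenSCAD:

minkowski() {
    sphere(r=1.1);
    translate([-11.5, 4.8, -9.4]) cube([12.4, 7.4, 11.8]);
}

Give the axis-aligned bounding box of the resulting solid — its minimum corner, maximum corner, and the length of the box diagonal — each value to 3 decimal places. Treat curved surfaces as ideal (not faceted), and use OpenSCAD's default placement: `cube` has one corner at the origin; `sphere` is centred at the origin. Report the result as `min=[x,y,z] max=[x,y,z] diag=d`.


A = translate([-11.5, 4.8, -9.4]) cube([12.4, 7.4, 11.8]) → bbox [-11.5,4.8,-9.4] .. [0.9,12.2,2.4]
B = sphere(r=1.1) → bbox [-1.1,-1.1,-1.1] .. [1.1,1.1,1.1]
lo = A.lo+B.lo = [-11.5-1.1, 4.8-1.1, -9.4-1.1] = [-12.600,3.700,-10.500]
hi = A.hi+B.hi = [0.9+1.1, 12.2+1.1, 2.4+1.1] = [2.000,13.300,3.500]
diag = √(14.6²+9.6²+14²) = √501.32 = 22.390

min=[-12.600,3.700,-10.500] max=[2.000,13.300,3.500] diag=22.390


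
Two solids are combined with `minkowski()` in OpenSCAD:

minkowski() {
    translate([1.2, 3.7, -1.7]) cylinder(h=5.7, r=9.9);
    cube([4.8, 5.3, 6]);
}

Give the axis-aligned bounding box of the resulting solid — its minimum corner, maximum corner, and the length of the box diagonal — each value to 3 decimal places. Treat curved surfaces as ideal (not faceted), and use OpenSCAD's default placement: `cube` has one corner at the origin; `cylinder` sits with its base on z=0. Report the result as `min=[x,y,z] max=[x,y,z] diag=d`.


A = translate([1.2, 3.7, -1.7]) cylinder(h=5.7, r=9.9) → bbox [-8.7,-6.2,-1.7] .. [11.1,13.6,4]
B = cube([4.8, 5.3, 6]) → bbox [0,0,0] .. [4.8,5.3,6]
lo = A.lo+B.lo = [-8.7+0, -6.2+0, -1.7+0] = [-8.700,-6.200,-1.700]
hi = A.hi+B.hi = [11.1+4.8, 13.6+5.3, 4+6] = [15.900,18.900,10.000]
diag = √(24.6²+25.1²+11.7²) = √1372.06 = 37.041

min=[-8.700,-6.200,-1.700] max=[15.900,18.900,10.000] diag=37.041


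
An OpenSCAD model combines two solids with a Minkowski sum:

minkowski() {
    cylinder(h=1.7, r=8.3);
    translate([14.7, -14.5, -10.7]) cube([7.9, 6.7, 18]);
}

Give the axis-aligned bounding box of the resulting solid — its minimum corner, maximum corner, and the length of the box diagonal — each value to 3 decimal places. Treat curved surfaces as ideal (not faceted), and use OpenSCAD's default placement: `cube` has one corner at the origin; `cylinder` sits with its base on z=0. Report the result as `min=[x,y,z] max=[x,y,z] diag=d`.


min=[6.400,-22.800,-10.700] max=[30.900,0.500,9.000] diag=39.131

A = translate([14.7, -14.5, -10.7]) cube([7.9, 6.7, 18]) → bbox [14.7,-14.5,-10.7] .. [22.6,-7.8,7.3]
B = cylinder(h=1.7, r=8.3) → bbox [-8.3,-8.3,0] .. [8.3,8.3,1.7]
lo = A.lo+B.lo = [14.7-8.3, -14.5-8.3, -10.7+0] = [6.400,-22.800,-10.700]
hi = A.hi+B.hi = [22.6+8.3, -7.8+8.3, 7.3+1.7] = [30.900,0.500,9.000]
diag = √(24.5²+23.3²+19.7²) = √1531.23 = 39.131


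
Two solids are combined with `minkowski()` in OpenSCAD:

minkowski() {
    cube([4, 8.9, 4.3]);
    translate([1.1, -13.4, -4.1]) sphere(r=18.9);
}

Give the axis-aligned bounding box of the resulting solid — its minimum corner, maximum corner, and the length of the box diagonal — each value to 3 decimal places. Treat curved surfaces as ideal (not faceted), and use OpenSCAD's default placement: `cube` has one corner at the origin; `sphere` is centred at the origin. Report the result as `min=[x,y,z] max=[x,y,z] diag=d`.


A = translate([1.1, -13.4, -4.1]) sphere(r=18.9) → bbox [-17.8,-32.3,-23] .. [20,5.5,14.8]
B = cube([4, 8.9, 4.3]) → bbox [0,0,0] .. [4,8.9,4.3]
lo = A.lo+B.lo = [-17.8+0, -32.3+0, -23+0] = [-17.800,-32.300,-23.000]
hi = A.hi+B.hi = [20+4, 5.5+8.9, 14.8+4.3] = [24.000,14.400,19.100]
diag = √(41.8²+46.7²+42.1²) = √5700.54 = 75.502

min=[-17.800,-32.300,-23.000] max=[24.000,14.400,19.100] diag=75.502


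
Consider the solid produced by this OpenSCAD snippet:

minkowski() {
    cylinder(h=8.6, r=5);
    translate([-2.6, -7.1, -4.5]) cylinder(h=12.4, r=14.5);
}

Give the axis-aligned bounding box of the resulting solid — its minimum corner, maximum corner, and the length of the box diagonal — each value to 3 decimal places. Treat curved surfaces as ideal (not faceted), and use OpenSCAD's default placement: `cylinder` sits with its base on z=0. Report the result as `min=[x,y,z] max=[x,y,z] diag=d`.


A = translate([-2.6, -7.1, -4.5]) cylinder(h=12.4, r=14.5) → bbox [-17.1,-21.6,-4.5] .. [11.9,7.4,7.9]
B = cylinder(h=8.6, r=5) → bbox [-5,-5,0] .. [5,5,8.6]
lo = A.lo+B.lo = [-17.1-5, -21.6-5, -4.5+0] = [-22.100,-26.600,-4.500]
hi = A.hi+B.hi = [11.9+5, 7.4+5, 7.9+8.6] = [16.900,12.400,16.500]
diag = √(39²+39²+21²) = √3483 = 59.017

min=[-22.100,-26.600,-4.500] max=[16.900,12.400,16.500] diag=59.017
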